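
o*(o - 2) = o^2 - 2*o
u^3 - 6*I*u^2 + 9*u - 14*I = (u - 7*I)*(u - I)*(u + 2*I)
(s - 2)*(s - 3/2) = s^2 - 7*s/2 + 3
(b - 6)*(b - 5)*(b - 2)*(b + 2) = b^4 - 11*b^3 + 26*b^2 + 44*b - 120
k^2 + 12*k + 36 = (k + 6)^2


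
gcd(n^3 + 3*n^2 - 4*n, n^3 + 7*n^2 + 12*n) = n^2 + 4*n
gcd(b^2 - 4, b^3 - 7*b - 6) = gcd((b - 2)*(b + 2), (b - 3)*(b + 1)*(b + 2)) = b + 2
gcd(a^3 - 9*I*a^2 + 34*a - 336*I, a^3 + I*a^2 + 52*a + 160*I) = a - 8*I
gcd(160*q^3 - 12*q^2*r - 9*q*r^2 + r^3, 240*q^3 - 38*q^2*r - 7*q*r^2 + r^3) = 40*q^2 - 13*q*r + r^2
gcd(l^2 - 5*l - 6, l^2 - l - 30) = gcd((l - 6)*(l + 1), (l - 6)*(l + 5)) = l - 6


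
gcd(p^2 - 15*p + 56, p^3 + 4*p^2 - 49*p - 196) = p - 7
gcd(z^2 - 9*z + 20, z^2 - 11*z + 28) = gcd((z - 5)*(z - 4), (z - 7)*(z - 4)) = z - 4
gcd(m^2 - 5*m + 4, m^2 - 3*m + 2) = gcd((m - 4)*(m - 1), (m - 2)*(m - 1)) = m - 1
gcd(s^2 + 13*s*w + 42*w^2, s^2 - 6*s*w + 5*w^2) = 1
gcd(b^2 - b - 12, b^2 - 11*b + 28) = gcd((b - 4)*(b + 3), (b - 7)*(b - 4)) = b - 4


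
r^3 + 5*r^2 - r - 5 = (r - 1)*(r + 1)*(r + 5)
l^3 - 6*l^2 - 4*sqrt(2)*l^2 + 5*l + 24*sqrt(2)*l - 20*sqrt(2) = (l - 5)*(l - 1)*(l - 4*sqrt(2))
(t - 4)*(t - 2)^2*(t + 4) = t^4 - 4*t^3 - 12*t^2 + 64*t - 64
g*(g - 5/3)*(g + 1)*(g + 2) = g^4 + 4*g^3/3 - 3*g^2 - 10*g/3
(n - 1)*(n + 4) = n^2 + 3*n - 4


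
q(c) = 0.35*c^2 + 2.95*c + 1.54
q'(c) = 0.7*c + 2.95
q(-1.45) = -2.00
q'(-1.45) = 1.94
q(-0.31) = 0.66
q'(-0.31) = 2.73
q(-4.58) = -4.63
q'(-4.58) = -0.26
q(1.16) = 5.43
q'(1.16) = 3.76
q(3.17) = 14.41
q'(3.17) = 5.17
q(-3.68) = -4.58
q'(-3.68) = 0.37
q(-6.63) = -2.63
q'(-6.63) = -1.69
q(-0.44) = 0.31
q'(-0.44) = 2.64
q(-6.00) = -3.56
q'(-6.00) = -1.25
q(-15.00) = 36.04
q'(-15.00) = -7.55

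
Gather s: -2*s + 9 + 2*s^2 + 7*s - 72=2*s^2 + 5*s - 63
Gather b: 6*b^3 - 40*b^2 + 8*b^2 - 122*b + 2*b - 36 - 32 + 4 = 6*b^3 - 32*b^2 - 120*b - 64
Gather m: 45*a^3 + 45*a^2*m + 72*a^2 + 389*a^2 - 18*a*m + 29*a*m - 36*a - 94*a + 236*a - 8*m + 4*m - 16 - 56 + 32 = 45*a^3 + 461*a^2 + 106*a + m*(45*a^2 + 11*a - 4) - 40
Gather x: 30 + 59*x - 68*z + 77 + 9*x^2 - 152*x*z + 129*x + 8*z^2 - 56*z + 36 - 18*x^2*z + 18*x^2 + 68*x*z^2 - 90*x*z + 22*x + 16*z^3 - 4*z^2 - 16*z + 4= x^2*(27 - 18*z) + x*(68*z^2 - 242*z + 210) + 16*z^3 + 4*z^2 - 140*z + 147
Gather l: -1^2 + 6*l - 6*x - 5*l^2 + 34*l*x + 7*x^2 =-5*l^2 + l*(34*x + 6) + 7*x^2 - 6*x - 1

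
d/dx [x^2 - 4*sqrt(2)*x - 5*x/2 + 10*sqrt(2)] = 2*x - 4*sqrt(2) - 5/2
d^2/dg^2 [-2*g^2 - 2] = -4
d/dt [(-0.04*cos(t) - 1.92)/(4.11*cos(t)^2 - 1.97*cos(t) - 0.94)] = (-0.1644*cos(t)^2 - 15.7824*cos(t) + 3.7448)*sin(t)/(16.8921*cos(t)^4 - 16.1934*cos(t)^3 - 3.8459*cos(t)^2 + 3.7036*cos(t) + 0.8836)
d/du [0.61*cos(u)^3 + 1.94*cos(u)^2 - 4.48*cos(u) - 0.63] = (-1.83*cos(u)^2 - 3.88*cos(u) + 4.48)*sin(u)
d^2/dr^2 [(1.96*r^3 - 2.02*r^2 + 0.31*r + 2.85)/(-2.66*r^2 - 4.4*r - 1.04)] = (-4.26325641456066e-14*r^4 - 116.717944*r^3 - 208.335288*r^2 - 207.712512*r - 87.376736)/(18.821096*r^6 + 93.39792*r^5 + 176.568672*r^4 + 158.21696*r^3 + 69.034368*r^2 + 14.27712*r + 1.124864)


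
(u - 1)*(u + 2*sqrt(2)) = u^2 - u + 2*sqrt(2)*u - 2*sqrt(2)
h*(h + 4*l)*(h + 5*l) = h^3 + 9*h^2*l + 20*h*l^2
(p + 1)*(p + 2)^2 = p^3 + 5*p^2 + 8*p + 4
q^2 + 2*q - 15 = (q - 3)*(q + 5)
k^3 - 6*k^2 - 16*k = k*(k - 8)*(k + 2)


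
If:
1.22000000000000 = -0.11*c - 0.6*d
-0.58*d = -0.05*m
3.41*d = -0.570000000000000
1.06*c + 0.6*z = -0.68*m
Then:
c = -10.18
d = -0.17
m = -1.94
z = 20.18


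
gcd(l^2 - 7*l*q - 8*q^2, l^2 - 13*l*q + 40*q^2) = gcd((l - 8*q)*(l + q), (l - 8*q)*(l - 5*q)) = -l + 8*q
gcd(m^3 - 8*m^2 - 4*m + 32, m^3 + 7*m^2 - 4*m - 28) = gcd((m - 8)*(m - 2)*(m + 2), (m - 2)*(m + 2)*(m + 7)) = m^2 - 4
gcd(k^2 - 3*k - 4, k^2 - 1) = k + 1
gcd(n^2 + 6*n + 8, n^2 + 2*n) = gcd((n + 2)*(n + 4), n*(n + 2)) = n + 2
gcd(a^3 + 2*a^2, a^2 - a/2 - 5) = a + 2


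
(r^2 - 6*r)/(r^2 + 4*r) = (r - 6)/(r + 4)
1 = 1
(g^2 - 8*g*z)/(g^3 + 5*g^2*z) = (g - 8*z)/(g*(g + 5*z))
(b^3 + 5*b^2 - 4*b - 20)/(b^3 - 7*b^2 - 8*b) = (-b^3 - 5*b^2 + 4*b + 20)/(b*(-b^2 + 7*b + 8))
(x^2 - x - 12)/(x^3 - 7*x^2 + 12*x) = (x + 3)/(x*(x - 3))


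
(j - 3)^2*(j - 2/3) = j^3 - 20*j^2/3 + 13*j - 6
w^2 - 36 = (w - 6)*(w + 6)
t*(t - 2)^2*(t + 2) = t^4 - 2*t^3 - 4*t^2 + 8*t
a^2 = a^2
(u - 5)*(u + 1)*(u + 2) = u^3 - 2*u^2 - 13*u - 10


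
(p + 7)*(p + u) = p^2 + p*u + 7*p + 7*u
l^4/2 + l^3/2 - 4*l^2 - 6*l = l*(l/2 + 1)*(l - 3)*(l + 2)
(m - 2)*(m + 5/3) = m^2 - m/3 - 10/3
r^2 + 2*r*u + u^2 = (r + u)^2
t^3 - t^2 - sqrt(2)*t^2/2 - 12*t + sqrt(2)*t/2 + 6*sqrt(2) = (t - 4)*(t + 3)*(t - sqrt(2)/2)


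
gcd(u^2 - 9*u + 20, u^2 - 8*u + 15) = u - 5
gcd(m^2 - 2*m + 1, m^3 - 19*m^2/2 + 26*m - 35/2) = m - 1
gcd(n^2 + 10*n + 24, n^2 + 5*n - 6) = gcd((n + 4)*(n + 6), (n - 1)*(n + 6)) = n + 6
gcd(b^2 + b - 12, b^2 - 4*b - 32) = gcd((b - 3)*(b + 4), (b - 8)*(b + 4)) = b + 4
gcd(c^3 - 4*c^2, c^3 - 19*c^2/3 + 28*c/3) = c^2 - 4*c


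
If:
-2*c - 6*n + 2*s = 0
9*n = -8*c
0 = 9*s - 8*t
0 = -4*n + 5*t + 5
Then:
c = 360/419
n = -320/419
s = -600/419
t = -675/419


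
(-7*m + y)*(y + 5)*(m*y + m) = -7*m^2*y^2 - 42*m^2*y - 35*m^2 + m*y^3 + 6*m*y^2 + 5*m*y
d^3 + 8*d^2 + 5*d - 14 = (d - 1)*(d + 2)*(d + 7)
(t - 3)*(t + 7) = t^2 + 4*t - 21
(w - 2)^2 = w^2 - 4*w + 4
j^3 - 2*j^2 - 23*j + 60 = (j - 4)*(j - 3)*(j + 5)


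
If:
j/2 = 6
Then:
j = 12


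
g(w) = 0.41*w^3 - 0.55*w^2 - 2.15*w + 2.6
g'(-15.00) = 291.10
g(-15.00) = -1472.65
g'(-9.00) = 107.38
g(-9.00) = -321.49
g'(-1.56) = 2.56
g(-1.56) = 3.06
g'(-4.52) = 27.95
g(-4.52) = -36.78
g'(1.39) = -1.30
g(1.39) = -0.35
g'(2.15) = 1.17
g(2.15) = -0.49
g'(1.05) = -1.95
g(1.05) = 0.21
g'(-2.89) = 11.30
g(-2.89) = -5.68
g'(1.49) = -1.06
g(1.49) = -0.47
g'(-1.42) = 1.89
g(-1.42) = 3.37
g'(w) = 1.23*w^2 - 1.1*w - 2.15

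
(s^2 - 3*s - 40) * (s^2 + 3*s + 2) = s^4 - 47*s^2 - 126*s - 80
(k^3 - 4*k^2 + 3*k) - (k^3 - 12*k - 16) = -4*k^2 + 15*k + 16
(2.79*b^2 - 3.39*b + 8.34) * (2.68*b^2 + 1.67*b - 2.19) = 7.4772*b^4 - 4.4259*b^3 + 10.5798*b^2 + 21.3519*b - 18.2646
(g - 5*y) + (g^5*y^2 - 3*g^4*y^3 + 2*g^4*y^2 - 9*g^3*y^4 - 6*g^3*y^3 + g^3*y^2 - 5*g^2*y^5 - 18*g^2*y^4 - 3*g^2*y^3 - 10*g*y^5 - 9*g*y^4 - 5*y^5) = g^5*y^2 - 3*g^4*y^3 + 2*g^4*y^2 - 9*g^3*y^4 - 6*g^3*y^3 + g^3*y^2 - 5*g^2*y^5 - 18*g^2*y^4 - 3*g^2*y^3 - 10*g*y^5 - 9*g*y^4 + g - 5*y^5 - 5*y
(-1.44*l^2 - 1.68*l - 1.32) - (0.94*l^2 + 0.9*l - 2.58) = -2.38*l^2 - 2.58*l + 1.26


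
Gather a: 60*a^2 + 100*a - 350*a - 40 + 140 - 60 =60*a^2 - 250*a + 40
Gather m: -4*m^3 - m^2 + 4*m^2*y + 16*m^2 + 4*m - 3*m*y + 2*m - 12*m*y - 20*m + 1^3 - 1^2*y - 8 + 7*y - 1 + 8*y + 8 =-4*m^3 + m^2*(4*y + 15) + m*(-15*y - 14) + 14*y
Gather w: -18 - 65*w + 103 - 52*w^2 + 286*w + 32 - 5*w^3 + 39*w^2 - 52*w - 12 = -5*w^3 - 13*w^2 + 169*w + 105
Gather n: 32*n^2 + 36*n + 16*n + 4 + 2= 32*n^2 + 52*n + 6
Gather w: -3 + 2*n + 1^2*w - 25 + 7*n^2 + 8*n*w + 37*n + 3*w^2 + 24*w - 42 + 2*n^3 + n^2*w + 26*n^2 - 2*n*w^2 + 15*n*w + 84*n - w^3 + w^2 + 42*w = 2*n^3 + 33*n^2 + 123*n - w^3 + w^2*(4 - 2*n) + w*(n^2 + 23*n + 67) - 70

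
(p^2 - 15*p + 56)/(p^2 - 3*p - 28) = (p - 8)/(p + 4)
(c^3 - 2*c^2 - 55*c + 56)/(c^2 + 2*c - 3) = (c^2 - c - 56)/(c + 3)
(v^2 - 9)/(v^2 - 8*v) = (v^2 - 9)/(v*(v - 8))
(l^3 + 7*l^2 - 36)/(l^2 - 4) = (l^2 + 9*l + 18)/(l + 2)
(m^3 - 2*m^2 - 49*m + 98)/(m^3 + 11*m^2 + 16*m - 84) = (m - 7)/(m + 6)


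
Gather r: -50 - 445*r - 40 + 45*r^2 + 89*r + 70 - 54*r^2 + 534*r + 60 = -9*r^2 + 178*r + 40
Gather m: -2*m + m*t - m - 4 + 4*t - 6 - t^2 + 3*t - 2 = m*(t - 3) - t^2 + 7*t - 12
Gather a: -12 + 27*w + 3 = 27*w - 9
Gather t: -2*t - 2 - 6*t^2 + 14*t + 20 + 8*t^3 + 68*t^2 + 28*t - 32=8*t^3 + 62*t^2 + 40*t - 14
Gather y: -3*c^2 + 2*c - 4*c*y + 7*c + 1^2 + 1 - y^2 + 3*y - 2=-3*c^2 + 9*c - y^2 + y*(3 - 4*c)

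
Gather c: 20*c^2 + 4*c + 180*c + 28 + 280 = 20*c^2 + 184*c + 308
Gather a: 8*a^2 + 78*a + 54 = 8*a^2 + 78*a + 54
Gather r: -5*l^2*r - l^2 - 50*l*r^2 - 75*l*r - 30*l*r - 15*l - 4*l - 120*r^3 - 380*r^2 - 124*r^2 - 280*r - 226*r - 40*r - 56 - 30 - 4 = -l^2 - 19*l - 120*r^3 + r^2*(-50*l - 504) + r*(-5*l^2 - 105*l - 546) - 90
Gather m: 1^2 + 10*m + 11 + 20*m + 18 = 30*m + 30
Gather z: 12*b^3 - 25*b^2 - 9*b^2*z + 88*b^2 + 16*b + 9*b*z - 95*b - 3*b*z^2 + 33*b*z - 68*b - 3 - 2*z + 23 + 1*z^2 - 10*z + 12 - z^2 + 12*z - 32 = 12*b^3 + 63*b^2 - 3*b*z^2 - 147*b + z*(-9*b^2 + 42*b)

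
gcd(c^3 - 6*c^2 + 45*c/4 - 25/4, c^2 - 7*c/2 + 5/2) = c^2 - 7*c/2 + 5/2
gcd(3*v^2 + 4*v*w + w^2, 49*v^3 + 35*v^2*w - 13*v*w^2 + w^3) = v + w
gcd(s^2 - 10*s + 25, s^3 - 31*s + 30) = s - 5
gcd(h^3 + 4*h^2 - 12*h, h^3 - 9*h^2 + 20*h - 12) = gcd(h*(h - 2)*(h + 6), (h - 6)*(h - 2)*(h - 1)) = h - 2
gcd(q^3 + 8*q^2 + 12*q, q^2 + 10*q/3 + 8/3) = q + 2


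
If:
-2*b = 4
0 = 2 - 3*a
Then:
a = 2/3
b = -2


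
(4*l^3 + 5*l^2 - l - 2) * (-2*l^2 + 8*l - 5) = -8*l^5 + 22*l^4 + 22*l^3 - 29*l^2 - 11*l + 10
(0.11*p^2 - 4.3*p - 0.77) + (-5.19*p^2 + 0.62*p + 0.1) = -5.08*p^2 - 3.68*p - 0.67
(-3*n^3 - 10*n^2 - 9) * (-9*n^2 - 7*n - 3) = 27*n^5 + 111*n^4 + 79*n^3 + 111*n^2 + 63*n + 27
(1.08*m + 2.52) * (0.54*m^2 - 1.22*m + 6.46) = 0.5832*m^3 + 0.0431999999999999*m^2 + 3.9024*m + 16.2792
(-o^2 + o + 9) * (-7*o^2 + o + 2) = 7*o^4 - 8*o^3 - 64*o^2 + 11*o + 18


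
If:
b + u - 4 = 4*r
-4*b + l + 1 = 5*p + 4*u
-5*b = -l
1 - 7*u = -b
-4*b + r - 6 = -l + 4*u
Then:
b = 211/20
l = 211/4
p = 99/100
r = 41/20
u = 33/20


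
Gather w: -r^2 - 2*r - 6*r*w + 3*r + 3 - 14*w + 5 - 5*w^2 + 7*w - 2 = -r^2 + r - 5*w^2 + w*(-6*r - 7) + 6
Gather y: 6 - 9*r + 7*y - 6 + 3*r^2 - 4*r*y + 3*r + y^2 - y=3*r^2 - 6*r + y^2 + y*(6 - 4*r)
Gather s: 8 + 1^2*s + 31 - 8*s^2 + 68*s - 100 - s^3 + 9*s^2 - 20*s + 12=-s^3 + s^2 + 49*s - 49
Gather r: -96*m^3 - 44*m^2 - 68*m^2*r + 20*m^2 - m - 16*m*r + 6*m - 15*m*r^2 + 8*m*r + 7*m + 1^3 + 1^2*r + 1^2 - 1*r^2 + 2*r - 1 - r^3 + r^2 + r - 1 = -96*m^3 - 24*m^2 - 15*m*r^2 + 12*m - r^3 + r*(-68*m^2 - 8*m + 4)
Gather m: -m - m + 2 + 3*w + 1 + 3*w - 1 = -2*m + 6*w + 2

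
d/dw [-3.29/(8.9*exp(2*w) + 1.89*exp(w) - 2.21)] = (58.562*exp(w) + 6.2181)*exp(w)/(8.9*exp(2*w) + 1.89*exp(w) - 2.21)^2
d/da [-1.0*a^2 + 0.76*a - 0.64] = 0.76 - 2.0*a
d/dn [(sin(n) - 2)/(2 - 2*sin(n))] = -cos(n)/(2*(sin(n) - 1)^2)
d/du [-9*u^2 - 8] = -18*u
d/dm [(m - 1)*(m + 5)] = 2*m + 4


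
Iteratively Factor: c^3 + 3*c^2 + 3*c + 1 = (c + 1)*(c^2 + 2*c + 1) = (c + 1)^2*(c + 1)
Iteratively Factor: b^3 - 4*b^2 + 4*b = (b - 2)*(b^2 - 2*b) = (b - 2)^2*(b)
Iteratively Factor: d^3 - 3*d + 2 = (d + 2)*(d^2 - 2*d + 1) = (d - 1)*(d + 2)*(d - 1)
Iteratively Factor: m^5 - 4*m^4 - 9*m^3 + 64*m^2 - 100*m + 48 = (m - 1)*(m^4 - 3*m^3 - 12*m^2 + 52*m - 48) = (m - 1)*(m + 4)*(m^3 - 7*m^2 + 16*m - 12) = (m - 2)*(m - 1)*(m + 4)*(m^2 - 5*m + 6) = (m - 2)^2*(m - 1)*(m + 4)*(m - 3)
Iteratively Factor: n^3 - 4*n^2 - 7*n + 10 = (n - 1)*(n^2 - 3*n - 10) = (n - 1)*(n + 2)*(n - 5)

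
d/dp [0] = 0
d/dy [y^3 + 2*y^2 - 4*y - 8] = 3*y^2 + 4*y - 4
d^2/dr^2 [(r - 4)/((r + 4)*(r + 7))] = 2*(r^3 - 12*r^2 - 216*r - 680)/(r^6 + 33*r^5 + 447*r^4 + 3179*r^3 + 12516*r^2 + 25872*r + 21952)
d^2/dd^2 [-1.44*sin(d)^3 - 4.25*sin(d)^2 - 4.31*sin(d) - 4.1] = 5.39*sin(d) - 3.24*sin(3*d) - 8.5*cos(2*d)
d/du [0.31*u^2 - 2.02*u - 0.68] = 0.62*u - 2.02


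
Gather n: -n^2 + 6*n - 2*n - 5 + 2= -n^2 + 4*n - 3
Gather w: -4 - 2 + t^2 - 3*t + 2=t^2 - 3*t - 4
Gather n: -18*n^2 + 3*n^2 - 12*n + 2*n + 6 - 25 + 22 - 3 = -15*n^2 - 10*n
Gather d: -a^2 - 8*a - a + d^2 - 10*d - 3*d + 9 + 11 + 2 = -a^2 - 9*a + d^2 - 13*d + 22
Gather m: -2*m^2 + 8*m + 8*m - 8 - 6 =-2*m^2 + 16*m - 14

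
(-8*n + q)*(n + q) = -8*n^2 - 7*n*q + q^2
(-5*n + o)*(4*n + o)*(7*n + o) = -140*n^3 - 27*n^2*o + 6*n*o^2 + o^3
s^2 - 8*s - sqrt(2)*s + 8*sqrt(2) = (s - 8)*(s - sqrt(2))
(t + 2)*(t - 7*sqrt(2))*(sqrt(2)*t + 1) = sqrt(2)*t^3 - 13*t^2 + 2*sqrt(2)*t^2 - 26*t - 7*sqrt(2)*t - 14*sqrt(2)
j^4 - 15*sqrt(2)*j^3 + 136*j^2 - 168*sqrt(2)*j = j*(j - 7*sqrt(2))*(j - 6*sqrt(2))*(j - 2*sqrt(2))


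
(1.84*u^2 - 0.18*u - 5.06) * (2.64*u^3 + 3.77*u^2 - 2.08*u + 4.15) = 4.8576*u^5 + 6.4616*u^4 - 17.8642*u^3 - 11.0658*u^2 + 9.7778*u - 20.999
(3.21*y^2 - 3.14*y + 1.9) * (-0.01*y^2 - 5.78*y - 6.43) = -0.0321*y^4 - 18.5224*y^3 - 2.5101*y^2 + 9.2082*y - 12.217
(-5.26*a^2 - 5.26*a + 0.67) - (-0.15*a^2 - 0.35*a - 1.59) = -5.11*a^2 - 4.91*a + 2.26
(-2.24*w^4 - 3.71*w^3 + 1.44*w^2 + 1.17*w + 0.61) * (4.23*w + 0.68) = -9.4752*w^5 - 17.2165*w^4 + 3.5684*w^3 + 5.9283*w^2 + 3.3759*w + 0.4148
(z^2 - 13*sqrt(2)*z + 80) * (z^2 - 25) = z^4 - 13*sqrt(2)*z^3 + 55*z^2 + 325*sqrt(2)*z - 2000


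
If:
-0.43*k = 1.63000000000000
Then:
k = -3.79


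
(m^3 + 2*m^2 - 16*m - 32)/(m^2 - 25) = (m^3 + 2*m^2 - 16*m - 32)/(m^2 - 25)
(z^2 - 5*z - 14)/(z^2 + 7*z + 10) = (z - 7)/(z + 5)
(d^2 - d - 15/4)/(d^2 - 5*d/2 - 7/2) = (-4*d^2 + 4*d + 15)/(2*(-2*d^2 + 5*d + 7))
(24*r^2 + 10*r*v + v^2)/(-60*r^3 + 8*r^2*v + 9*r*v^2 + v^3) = (-4*r - v)/(10*r^2 - 3*r*v - v^2)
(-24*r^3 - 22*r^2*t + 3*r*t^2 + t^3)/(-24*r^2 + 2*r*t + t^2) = r + t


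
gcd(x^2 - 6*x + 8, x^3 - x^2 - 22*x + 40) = x^2 - 6*x + 8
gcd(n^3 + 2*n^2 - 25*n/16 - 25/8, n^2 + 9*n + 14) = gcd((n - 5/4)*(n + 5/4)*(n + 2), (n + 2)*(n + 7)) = n + 2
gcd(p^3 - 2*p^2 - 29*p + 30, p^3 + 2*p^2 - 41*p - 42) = p - 6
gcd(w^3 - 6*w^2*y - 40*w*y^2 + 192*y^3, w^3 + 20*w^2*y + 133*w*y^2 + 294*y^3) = w + 6*y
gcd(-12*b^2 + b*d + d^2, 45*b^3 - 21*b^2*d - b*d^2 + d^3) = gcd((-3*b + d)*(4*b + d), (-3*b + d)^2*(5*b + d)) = 3*b - d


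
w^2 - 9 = (w - 3)*(w + 3)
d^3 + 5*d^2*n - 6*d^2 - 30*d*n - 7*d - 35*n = (d - 7)*(d + 1)*(d + 5*n)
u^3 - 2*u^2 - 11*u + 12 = (u - 4)*(u - 1)*(u + 3)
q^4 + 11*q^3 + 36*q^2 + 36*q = q*(q + 2)*(q + 3)*(q + 6)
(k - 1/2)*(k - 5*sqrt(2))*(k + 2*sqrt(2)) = k^3 - 3*sqrt(2)*k^2 - k^2/2 - 20*k + 3*sqrt(2)*k/2 + 10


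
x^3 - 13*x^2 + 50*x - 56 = (x - 7)*(x - 4)*(x - 2)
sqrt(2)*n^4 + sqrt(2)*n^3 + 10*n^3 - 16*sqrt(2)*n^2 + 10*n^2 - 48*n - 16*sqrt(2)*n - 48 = (n - 2*sqrt(2))*(n + sqrt(2))*(n + 6*sqrt(2))*(sqrt(2)*n + sqrt(2))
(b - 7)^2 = b^2 - 14*b + 49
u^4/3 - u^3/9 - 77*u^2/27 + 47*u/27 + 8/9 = (u/3 + 1)*(u - 8/3)*(u - 1)*(u + 1/3)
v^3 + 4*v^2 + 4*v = v*(v + 2)^2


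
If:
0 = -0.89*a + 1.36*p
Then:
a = 1.52808988764045*p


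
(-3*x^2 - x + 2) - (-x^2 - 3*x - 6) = -2*x^2 + 2*x + 8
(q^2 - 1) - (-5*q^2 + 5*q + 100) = 6*q^2 - 5*q - 101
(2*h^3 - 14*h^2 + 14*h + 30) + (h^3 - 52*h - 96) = 3*h^3 - 14*h^2 - 38*h - 66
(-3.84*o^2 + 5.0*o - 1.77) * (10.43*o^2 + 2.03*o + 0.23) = -40.0512*o^4 + 44.3548*o^3 - 9.1943*o^2 - 2.4431*o - 0.4071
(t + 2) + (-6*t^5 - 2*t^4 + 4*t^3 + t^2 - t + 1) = -6*t^5 - 2*t^4 + 4*t^3 + t^2 + 3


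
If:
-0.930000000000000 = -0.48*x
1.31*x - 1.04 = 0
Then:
No Solution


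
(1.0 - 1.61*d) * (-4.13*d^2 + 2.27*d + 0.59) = 6.6493*d^3 - 7.7847*d^2 + 1.3201*d + 0.59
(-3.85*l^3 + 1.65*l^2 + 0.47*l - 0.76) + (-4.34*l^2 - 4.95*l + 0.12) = -3.85*l^3 - 2.69*l^2 - 4.48*l - 0.64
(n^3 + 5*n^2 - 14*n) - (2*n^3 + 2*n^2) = -n^3 + 3*n^2 - 14*n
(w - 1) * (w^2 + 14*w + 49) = w^3 + 13*w^2 + 35*w - 49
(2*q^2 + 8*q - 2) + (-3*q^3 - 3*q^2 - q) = -3*q^3 - q^2 + 7*q - 2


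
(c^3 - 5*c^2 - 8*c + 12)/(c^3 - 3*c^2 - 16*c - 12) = (c - 1)/(c + 1)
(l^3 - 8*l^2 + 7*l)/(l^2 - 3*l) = (l^2 - 8*l + 7)/(l - 3)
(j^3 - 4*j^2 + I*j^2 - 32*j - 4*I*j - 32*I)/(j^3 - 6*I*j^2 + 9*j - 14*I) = (j^3 + j^2*(-4 + I) - 4*j*(8 + I) - 32*I)/(j^3 - 6*I*j^2 + 9*j - 14*I)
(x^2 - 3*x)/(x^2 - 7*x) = (x - 3)/(x - 7)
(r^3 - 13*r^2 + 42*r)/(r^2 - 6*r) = r - 7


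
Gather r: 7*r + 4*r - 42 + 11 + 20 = 11*r - 11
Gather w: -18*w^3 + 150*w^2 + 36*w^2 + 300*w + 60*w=-18*w^3 + 186*w^2 + 360*w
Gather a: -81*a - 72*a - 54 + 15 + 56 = 17 - 153*a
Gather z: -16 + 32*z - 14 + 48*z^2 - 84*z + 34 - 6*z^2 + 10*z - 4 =42*z^2 - 42*z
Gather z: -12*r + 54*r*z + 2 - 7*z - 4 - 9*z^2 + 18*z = -12*r - 9*z^2 + z*(54*r + 11) - 2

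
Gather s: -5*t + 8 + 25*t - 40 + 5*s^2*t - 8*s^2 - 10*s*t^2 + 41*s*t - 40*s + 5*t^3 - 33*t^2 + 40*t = s^2*(5*t - 8) + s*(-10*t^2 + 41*t - 40) + 5*t^3 - 33*t^2 + 60*t - 32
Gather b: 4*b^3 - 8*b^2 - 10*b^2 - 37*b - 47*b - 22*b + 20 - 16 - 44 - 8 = 4*b^3 - 18*b^2 - 106*b - 48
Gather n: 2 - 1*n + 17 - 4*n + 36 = 55 - 5*n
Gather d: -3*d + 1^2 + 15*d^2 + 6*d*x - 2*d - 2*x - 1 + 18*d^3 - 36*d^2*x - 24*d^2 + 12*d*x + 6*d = 18*d^3 + d^2*(-36*x - 9) + d*(18*x + 1) - 2*x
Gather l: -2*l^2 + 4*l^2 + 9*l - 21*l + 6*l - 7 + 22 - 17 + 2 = 2*l^2 - 6*l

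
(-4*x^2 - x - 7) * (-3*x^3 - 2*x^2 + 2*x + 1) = 12*x^5 + 11*x^4 + 15*x^3 + 8*x^2 - 15*x - 7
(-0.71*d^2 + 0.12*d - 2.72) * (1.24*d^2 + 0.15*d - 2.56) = -0.8804*d^4 + 0.0423*d^3 - 1.5372*d^2 - 0.7152*d + 6.9632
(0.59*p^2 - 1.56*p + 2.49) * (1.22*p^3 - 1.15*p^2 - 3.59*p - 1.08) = 0.7198*p^5 - 2.5817*p^4 + 2.7137*p^3 + 2.0997*p^2 - 7.2543*p - 2.6892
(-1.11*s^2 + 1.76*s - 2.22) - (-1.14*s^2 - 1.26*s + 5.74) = 0.0299999999999998*s^2 + 3.02*s - 7.96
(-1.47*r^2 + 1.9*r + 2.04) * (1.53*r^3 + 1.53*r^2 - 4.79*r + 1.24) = -2.2491*r^5 + 0.6579*r^4 + 13.0695*r^3 - 7.8026*r^2 - 7.4156*r + 2.5296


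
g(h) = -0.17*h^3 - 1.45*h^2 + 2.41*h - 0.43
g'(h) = -0.51*h^2 - 2.9*h + 2.41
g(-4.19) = -23.48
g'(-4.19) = 5.61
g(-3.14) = -17.03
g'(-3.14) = 6.49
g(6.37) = -87.86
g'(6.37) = -36.76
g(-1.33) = -5.80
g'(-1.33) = 5.36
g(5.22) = -51.54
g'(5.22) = -26.62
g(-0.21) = -1.00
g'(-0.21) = 3.00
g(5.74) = -66.52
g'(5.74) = -31.04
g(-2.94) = -15.73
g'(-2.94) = 6.53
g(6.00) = -74.89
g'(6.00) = -33.35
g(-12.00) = 55.61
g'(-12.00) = -36.23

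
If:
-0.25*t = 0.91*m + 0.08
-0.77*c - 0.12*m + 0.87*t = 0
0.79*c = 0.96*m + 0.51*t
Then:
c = -0.15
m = -0.05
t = -0.14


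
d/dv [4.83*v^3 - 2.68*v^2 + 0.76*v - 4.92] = 14.49*v^2 - 5.36*v + 0.76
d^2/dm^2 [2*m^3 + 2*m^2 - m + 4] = 12*m + 4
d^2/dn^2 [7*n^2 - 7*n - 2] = 14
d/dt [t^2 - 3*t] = 2*t - 3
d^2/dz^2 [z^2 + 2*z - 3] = 2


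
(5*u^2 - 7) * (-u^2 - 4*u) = -5*u^4 - 20*u^3 + 7*u^2 + 28*u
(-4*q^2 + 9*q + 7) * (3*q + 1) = -12*q^3 + 23*q^2 + 30*q + 7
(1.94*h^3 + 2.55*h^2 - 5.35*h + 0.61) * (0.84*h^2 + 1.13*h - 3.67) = 1.6296*h^5 + 4.3342*h^4 - 8.7323*h^3 - 14.8916*h^2 + 20.3238*h - 2.2387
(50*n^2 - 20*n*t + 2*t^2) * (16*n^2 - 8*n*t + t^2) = 800*n^4 - 720*n^3*t + 242*n^2*t^2 - 36*n*t^3 + 2*t^4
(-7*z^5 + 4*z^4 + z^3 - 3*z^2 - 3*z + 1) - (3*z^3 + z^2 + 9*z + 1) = -7*z^5 + 4*z^4 - 2*z^3 - 4*z^2 - 12*z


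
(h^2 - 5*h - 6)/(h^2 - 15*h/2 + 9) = 2*(h + 1)/(2*h - 3)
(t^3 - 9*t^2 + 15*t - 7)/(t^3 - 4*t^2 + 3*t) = (t^2 - 8*t + 7)/(t*(t - 3))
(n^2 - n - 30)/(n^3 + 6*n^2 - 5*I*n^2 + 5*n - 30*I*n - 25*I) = (n - 6)/(n^2 + n*(1 - 5*I) - 5*I)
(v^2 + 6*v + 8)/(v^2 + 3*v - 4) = (v + 2)/(v - 1)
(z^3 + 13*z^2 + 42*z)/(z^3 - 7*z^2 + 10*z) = (z^2 + 13*z + 42)/(z^2 - 7*z + 10)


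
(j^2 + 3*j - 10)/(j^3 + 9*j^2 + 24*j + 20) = (j - 2)/(j^2 + 4*j + 4)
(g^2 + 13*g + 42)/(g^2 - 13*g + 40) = (g^2 + 13*g + 42)/(g^2 - 13*g + 40)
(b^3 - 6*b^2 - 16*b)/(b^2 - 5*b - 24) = b*(b + 2)/(b + 3)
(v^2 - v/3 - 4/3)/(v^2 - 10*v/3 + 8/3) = (v + 1)/(v - 2)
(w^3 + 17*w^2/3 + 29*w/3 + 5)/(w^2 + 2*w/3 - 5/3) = (w^2 + 4*w + 3)/(w - 1)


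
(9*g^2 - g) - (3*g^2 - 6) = 6*g^2 - g + 6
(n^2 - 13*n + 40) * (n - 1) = n^3 - 14*n^2 + 53*n - 40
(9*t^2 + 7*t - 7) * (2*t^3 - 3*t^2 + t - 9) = 18*t^5 - 13*t^4 - 26*t^3 - 53*t^2 - 70*t + 63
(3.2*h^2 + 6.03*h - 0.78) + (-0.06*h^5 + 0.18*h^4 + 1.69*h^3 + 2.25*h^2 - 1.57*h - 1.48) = -0.06*h^5 + 0.18*h^4 + 1.69*h^3 + 5.45*h^2 + 4.46*h - 2.26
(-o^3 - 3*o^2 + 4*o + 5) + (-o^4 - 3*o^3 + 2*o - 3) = -o^4 - 4*o^3 - 3*o^2 + 6*o + 2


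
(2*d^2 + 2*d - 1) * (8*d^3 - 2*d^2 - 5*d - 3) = 16*d^5 + 12*d^4 - 22*d^3 - 14*d^2 - d + 3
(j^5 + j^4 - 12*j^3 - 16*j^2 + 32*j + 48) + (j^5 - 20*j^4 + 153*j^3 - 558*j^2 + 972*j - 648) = 2*j^5 - 19*j^4 + 141*j^3 - 574*j^2 + 1004*j - 600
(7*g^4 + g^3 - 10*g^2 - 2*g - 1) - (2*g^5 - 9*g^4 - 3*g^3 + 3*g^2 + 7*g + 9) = -2*g^5 + 16*g^4 + 4*g^3 - 13*g^2 - 9*g - 10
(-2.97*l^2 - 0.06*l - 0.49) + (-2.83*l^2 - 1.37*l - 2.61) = -5.8*l^2 - 1.43*l - 3.1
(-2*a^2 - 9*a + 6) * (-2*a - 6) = 4*a^3 + 30*a^2 + 42*a - 36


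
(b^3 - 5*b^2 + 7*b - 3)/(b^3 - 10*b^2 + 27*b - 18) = (b - 1)/(b - 6)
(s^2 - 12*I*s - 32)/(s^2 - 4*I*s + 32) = (s - 4*I)/(s + 4*I)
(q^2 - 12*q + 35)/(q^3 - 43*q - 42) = (q - 5)/(q^2 + 7*q + 6)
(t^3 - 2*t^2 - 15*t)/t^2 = t - 2 - 15/t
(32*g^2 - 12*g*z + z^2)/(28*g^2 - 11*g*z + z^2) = (-8*g + z)/(-7*g + z)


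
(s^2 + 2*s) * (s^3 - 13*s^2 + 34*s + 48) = s^5 - 11*s^4 + 8*s^3 + 116*s^2 + 96*s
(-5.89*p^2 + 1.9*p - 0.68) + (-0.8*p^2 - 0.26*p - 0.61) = -6.69*p^2 + 1.64*p - 1.29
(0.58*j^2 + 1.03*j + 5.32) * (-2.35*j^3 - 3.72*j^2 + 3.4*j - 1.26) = -1.363*j^5 - 4.5781*j^4 - 14.3616*j^3 - 17.0192*j^2 + 16.7902*j - 6.7032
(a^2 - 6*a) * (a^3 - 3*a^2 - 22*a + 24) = a^5 - 9*a^4 - 4*a^3 + 156*a^2 - 144*a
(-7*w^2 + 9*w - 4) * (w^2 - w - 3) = -7*w^4 + 16*w^3 + 8*w^2 - 23*w + 12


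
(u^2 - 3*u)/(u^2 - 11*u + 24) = u/(u - 8)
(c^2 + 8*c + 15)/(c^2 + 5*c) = (c + 3)/c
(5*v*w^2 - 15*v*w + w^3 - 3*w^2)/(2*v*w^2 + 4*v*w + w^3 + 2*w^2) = (5*v*w - 15*v + w^2 - 3*w)/(2*v*w + 4*v + w^2 + 2*w)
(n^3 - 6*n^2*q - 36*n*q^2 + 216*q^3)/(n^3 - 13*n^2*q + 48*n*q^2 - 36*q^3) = (-n - 6*q)/(-n + q)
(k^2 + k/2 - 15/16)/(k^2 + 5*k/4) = (k - 3/4)/k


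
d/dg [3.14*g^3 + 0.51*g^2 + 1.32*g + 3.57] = 9.42*g^2 + 1.02*g + 1.32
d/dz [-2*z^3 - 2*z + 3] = -6*z^2 - 2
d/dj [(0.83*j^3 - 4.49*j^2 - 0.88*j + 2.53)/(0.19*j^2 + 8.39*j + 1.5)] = (0.1577*j^4 + 13.9274*j^3 - 33.7689*j^2 - 14.4314*j - 22.5467)/(0.0361*j^4 + 3.1882*j^3 + 70.9621*j^2 + 25.17*j + 2.25)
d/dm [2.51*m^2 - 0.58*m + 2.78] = 5.02*m - 0.58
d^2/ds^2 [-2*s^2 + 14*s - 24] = -4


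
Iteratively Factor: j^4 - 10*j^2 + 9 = (j + 1)*(j^3 - j^2 - 9*j + 9) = (j + 1)*(j + 3)*(j^2 - 4*j + 3) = (j - 3)*(j + 1)*(j + 3)*(j - 1)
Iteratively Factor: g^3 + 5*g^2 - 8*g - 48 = (g + 4)*(g^2 + g - 12) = (g - 3)*(g + 4)*(g + 4)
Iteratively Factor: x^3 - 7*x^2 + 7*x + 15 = (x - 5)*(x^2 - 2*x - 3) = (x - 5)*(x + 1)*(x - 3)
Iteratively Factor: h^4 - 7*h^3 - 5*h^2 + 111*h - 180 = (h - 3)*(h^3 - 4*h^2 - 17*h + 60) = (h - 3)^2*(h^2 - h - 20) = (h - 5)*(h - 3)^2*(h + 4)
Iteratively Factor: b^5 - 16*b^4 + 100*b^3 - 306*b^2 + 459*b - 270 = (b - 3)*(b^4 - 13*b^3 + 61*b^2 - 123*b + 90) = (b - 3)*(b - 2)*(b^3 - 11*b^2 + 39*b - 45) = (b - 3)^2*(b - 2)*(b^2 - 8*b + 15) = (b - 5)*(b - 3)^2*(b - 2)*(b - 3)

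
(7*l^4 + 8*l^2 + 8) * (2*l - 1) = 14*l^5 - 7*l^4 + 16*l^3 - 8*l^2 + 16*l - 8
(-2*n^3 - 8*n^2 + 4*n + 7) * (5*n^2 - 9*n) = -10*n^5 - 22*n^4 + 92*n^3 - n^2 - 63*n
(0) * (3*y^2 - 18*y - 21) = 0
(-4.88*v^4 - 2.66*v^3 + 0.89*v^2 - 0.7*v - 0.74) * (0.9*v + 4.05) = -4.392*v^5 - 22.158*v^4 - 9.972*v^3 + 2.9745*v^2 - 3.501*v - 2.997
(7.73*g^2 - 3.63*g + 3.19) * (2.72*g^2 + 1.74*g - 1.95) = 21.0256*g^4 + 3.5766*g^3 - 12.7129*g^2 + 12.6291*g - 6.2205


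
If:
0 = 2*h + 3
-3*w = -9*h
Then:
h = -3/2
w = -9/2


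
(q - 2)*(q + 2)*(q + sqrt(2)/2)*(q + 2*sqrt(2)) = q^4 + 5*sqrt(2)*q^3/2 - 2*q^2 - 10*sqrt(2)*q - 8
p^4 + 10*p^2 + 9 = (p - 3*I)*(p - I)*(p + I)*(p + 3*I)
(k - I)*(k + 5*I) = k^2 + 4*I*k + 5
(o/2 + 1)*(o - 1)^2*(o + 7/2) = o^4/2 + 7*o^3/4 - 3*o^2/2 - 17*o/4 + 7/2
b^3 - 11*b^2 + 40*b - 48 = (b - 4)^2*(b - 3)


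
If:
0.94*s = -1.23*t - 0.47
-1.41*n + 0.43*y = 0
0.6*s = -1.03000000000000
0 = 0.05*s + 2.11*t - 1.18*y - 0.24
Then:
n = 0.42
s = -1.72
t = 0.93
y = 1.39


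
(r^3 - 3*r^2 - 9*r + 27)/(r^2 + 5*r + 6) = (r^2 - 6*r + 9)/(r + 2)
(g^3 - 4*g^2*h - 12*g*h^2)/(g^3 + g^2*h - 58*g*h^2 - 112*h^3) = g*(g - 6*h)/(g^2 - g*h - 56*h^2)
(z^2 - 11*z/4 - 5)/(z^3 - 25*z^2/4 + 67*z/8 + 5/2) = 2*(4*z + 5)/(8*z^2 - 18*z - 5)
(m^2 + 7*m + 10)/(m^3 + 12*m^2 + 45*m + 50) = 1/(m + 5)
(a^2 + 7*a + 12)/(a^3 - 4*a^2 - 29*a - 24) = (a + 4)/(a^2 - 7*a - 8)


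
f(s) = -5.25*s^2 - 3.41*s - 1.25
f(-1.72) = -10.92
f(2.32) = -37.42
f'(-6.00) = 59.59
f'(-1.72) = 14.65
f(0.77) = -6.99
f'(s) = -10.5*s - 3.41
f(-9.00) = -395.81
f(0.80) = -7.34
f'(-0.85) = 5.52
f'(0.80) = -11.81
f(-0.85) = -2.14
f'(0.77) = -11.50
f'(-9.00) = 91.09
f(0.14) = -1.83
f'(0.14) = -4.88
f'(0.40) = -7.61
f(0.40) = -3.45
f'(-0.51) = 1.94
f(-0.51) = -0.88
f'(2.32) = -27.77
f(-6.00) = -169.79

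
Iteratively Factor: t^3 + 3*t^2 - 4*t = (t - 1)*(t^2 + 4*t) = (t - 1)*(t + 4)*(t)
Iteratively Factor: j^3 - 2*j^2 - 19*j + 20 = (j - 5)*(j^2 + 3*j - 4) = (j - 5)*(j + 4)*(j - 1)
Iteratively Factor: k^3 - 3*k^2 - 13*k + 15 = (k + 3)*(k^2 - 6*k + 5) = (k - 1)*(k + 3)*(k - 5)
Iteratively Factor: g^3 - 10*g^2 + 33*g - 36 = (g - 3)*(g^2 - 7*g + 12) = (g - 4)*(g - 3)*(g - 3)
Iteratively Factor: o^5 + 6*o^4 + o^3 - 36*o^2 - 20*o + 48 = (o - 2)*(o^4 + 8*o^3 + 17*o^2 - 2*o - 24) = (o - 2)*(o + 4)*(o^3 + 4*o^2 + o - 6) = (o - 2)*(o + 2)*(o + 4)*(o^2 + 2*o - 3) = (o - 2)*(o + 2)*(o + 3)*(o + 4)*(o - 1)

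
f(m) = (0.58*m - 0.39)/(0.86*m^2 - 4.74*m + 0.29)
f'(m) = (4.74 - 1.72*m)*(0.58*m - 0.39)/(0.86*m^2 - 4.74*m + 0.29)^2 + 0.58/(0.86*m^2 - 4.74*m + 0.29)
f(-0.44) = -0.25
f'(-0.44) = -0.32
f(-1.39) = -0.14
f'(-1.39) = -0.05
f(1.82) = -0.12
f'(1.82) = -0.07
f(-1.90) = -0.12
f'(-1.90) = -0.03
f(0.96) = -0.05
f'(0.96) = -0.12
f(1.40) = -0.09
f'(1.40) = -0.08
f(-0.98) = -0.17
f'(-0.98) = -0.08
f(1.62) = -0.11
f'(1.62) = -0.07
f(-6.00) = -0.06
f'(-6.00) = -0.01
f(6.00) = 1.10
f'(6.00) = -1.98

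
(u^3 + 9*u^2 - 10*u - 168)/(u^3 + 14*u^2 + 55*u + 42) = (u - 4)/(u + 1)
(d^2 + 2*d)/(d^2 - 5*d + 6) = d*(d + 2)/(d^2 - 5*d + 6)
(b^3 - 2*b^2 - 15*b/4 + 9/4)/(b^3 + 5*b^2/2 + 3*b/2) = (2*b^2 - 7*b + 3)/(2*b*(b + 1))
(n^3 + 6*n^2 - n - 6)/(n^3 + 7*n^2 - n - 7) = (n + 6)/(n + 7)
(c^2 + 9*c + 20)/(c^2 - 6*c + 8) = (c^2 + 9*c + 20)/(c^2 - 6*c + 8)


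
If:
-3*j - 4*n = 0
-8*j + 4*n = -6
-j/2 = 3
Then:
No Solution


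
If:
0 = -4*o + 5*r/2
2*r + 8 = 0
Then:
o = -5/2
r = -4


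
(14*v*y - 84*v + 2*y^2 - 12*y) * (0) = 0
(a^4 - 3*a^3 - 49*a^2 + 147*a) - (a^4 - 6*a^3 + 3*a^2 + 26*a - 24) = 3*a^3 - 52*a^2 + 121*a + 24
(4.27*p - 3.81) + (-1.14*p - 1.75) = 3.13*p - 5.56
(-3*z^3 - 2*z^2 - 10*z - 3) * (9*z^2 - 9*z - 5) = -27*z^5 + 9*z^4 - 57*z^3 + 73*z^2 + 77*z + 15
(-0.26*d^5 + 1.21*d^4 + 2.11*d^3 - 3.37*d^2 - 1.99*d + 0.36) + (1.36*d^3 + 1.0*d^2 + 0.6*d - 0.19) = -0.26*d^5 + 1.21*d^4 + 3.47*d^3 - 2.37*d^2 - 1.39*d + 0.17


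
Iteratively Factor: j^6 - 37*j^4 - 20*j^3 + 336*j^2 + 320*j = (j)*(j^5 - 37*j^3 - 20*j^2 + 336*j + 320) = j*(j - 5)*(j^4 + 5*j^3 - 12*j^2 - 80*j - 64) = j*(j - 5)*(j + 1)*(j^3 + 4*j^2 - 16*j - 64) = j*(j - 5)*(j + 1)*(j + 4)*(j^2 - 16) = j*(j - 5)*(j - 4)*(j + 1)*(j + 4)*(j + 4)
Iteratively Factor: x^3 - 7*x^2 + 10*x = (x - 5)*(x^2 - 2*x) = (x - 5)*(x - 2)*(x)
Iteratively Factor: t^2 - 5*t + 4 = (t - 1)*(t - 4)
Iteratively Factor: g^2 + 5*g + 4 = (g + 1)*(g + 4)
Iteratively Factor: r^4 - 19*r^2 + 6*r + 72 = (r - 3)*(r^3 + 3*r^2 - 10*r - 24) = (r - 3)^2*(r^2 + 6*r + 8) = (r - 3)^2*(r + 4)*(r + 2)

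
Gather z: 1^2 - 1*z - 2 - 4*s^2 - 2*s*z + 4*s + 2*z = -4*s^2 + 4*s + z*(1 - 2*s) - 1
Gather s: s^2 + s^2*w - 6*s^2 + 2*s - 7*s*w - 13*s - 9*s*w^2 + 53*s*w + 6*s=s^2*(w - 5) + s*(-9*w^2 + 46*w - 5)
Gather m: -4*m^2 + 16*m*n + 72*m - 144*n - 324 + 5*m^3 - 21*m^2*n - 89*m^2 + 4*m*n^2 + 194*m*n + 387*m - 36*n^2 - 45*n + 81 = 5*m^3 + m^2*(-21*n - 93) + m*(4*n^2 + 210*n + 459) - 36*n^2 - 189*n - 243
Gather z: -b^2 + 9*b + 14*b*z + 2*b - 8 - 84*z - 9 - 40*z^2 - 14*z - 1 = -b^2 + 11*b - 40*z^2 + z*(14*b - 98) - 18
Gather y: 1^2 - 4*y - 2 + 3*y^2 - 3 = 3*y^2 - 4*y - 4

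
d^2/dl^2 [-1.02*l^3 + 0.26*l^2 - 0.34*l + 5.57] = 0.52 - 6.12*l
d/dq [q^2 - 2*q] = 2*q - 2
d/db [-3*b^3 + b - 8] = 1 - 9*b^2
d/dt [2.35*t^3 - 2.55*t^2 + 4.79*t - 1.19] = 7.05*t^2 - 5.1*t + 4.79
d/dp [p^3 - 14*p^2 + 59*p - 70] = 3*p^2 - 28*p + 59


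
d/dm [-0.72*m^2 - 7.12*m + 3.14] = -1.44*m - 7.12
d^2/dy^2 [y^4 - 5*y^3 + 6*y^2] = 12*y^2 - 30*y + 12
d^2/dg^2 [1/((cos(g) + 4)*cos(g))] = (-(1 - cos(2*g))^2 + 15*cos(g) - 9*cos(2*g) - 3*cos(3*g) + 27)/((cos(g) + 4)^3*cos(g)^3)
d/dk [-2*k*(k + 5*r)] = -4*k - 10*r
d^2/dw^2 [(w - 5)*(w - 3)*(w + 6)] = 6*w - 4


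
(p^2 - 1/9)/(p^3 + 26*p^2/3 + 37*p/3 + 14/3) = (9*p^2 - 1)/(3*(3*p^3 + 26*p^2 + 37*p + 14))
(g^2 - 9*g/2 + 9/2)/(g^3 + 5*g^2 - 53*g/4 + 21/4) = 2*(g - 3)/(2*g^2 + 13*g - 7)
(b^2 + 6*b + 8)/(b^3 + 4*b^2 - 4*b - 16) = 1/(b - 2)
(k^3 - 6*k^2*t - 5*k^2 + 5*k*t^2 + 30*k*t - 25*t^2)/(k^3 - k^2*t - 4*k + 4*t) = (k^2 - 5*k*t - 5*k + 25*t)/(k^2 - 4)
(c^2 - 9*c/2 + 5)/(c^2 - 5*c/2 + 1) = (2*c - 5)/(2*c - 1)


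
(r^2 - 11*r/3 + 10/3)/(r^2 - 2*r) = (r - 5/3)/r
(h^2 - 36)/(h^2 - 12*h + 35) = (h^2 - 36)/(h^2 - 12*h + 35)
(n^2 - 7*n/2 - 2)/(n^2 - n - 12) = (n + 1/2)/(n + 3)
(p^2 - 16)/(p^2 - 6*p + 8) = (p + 4)/(p - 2)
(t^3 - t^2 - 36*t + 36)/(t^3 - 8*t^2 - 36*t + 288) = (t - 1)/(t - 8)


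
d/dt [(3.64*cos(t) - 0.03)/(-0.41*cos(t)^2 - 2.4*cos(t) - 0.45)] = (-1.4924*cos(t)^2 + 0.0245999999999995*cos(t) + 1.71)*sin(t)/(0.1681*cos(t)^4 + 1.968*cos(t)^3 + 6.129*cos(t)^2 + 2.16*cos(t) + 0.2025)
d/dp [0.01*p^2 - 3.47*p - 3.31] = 0.02*p - 3.47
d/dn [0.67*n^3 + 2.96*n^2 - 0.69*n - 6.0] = 2.01*n^2 + 5.92*n - 0.69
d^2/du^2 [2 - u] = 0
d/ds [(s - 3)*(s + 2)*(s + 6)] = 3*s^2 + 10*s - 12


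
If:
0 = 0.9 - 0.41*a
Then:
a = 2.20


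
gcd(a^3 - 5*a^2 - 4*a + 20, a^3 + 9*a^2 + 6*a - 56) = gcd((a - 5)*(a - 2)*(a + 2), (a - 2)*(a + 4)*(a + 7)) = a - 2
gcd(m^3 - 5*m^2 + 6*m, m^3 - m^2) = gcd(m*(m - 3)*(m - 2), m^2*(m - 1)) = m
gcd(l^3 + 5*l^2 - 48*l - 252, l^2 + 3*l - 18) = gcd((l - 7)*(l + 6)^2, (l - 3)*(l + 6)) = l + 6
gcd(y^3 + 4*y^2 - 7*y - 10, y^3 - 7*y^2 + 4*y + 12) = y^2 - y - 2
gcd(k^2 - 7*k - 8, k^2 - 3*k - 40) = k - 8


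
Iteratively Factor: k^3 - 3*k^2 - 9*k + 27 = (k + 3)*(k^2 - 6*k + 9) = (k - 3)*(k + 3)*(k - 3)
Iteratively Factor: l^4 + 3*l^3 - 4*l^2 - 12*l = (l + 2)*(l^3 + l^2 - 6*l) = (l + 2)*(l + 3)*(l^2 - 2*l) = (l - 2)*(l + 2)*(l + 3)*(l)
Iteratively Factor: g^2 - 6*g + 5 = (g - 5)*(g - 1)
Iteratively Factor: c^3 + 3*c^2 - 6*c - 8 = (c + 1)*(c^2 + 2*c - 8) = (c - 2)*(c + 1)*(c + 4)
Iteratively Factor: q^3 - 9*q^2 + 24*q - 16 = (q - 4)*(q^2 - 5*q + 4) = (q - 4)^2*(q - 1)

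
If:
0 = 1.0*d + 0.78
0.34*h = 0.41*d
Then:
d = -0.78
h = -0.94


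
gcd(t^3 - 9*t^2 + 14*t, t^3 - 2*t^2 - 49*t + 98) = t^2 - 9*t + 14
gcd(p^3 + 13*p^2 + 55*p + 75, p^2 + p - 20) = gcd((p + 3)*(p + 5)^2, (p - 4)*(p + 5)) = p + 5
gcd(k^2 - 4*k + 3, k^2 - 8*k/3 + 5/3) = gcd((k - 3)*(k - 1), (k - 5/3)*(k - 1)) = k - 1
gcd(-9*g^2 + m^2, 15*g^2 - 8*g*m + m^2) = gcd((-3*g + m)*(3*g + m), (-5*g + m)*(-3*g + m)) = 3*g - m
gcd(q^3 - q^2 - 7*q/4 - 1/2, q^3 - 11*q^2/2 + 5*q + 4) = q^2 - 3*q/2 - 1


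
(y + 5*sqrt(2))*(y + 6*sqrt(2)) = y^2 + 11*sqrt(2)*y + 60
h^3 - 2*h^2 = h^2*(h - 2)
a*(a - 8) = a^2 - 8*a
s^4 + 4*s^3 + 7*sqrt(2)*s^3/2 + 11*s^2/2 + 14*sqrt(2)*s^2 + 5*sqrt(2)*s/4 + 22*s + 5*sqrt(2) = (s + 4)*(s + sqrt(2)/2)^2*(s + 5*sqrt(2)/2)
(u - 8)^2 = u^2 - 16*u + 64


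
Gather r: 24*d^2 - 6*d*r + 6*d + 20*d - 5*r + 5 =24*d^2 + 26*d + r*(-6*d - 5) + 5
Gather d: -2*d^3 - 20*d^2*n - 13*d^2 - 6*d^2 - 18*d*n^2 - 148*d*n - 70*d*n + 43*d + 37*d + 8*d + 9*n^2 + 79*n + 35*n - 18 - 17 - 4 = -2*d^3 + d^2*(-20*n - 19) + d*(-18*n^2 - 218*n + 88) + 9*n^2 + 114*n - 39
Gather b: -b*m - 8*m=-b*m - 8*m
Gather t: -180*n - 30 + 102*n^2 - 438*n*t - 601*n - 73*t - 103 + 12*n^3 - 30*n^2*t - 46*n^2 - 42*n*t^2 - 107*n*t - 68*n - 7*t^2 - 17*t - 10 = 12*n^3 + 56*n^2 - 849*n + t^2*(-42*n - 7) + t*(-30*n^2 - 545*n - 90) - 143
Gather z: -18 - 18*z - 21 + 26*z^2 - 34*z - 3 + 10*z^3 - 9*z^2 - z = 10*z^3 + 17*z^2 - 53*z - 42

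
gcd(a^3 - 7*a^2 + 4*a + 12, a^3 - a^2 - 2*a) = a^2 - a - 2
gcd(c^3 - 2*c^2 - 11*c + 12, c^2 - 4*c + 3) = c - 1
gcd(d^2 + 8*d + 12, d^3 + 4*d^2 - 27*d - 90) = d + 6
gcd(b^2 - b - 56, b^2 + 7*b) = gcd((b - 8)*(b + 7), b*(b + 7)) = b + 7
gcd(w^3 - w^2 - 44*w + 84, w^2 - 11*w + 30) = w - 6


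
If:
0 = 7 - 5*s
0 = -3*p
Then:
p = 0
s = 7/5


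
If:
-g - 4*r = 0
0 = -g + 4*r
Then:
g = 0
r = 0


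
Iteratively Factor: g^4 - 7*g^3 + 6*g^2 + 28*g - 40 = (g - 5)*(g^3 - 2*g^2 - 4*g + 8) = (g - 5)*(g + 2)*(g^2 - 4*g + 4) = (g - 5)*(g - 2)*(g + 2)*(g - 2)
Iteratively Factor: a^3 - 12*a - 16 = (a + 2)*(a^2 - 2*a - 8) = (a + 2)^2*(a - 4)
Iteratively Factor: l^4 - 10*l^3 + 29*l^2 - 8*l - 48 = (l - 3)*(l^3 - 7*l^2 + 8*l + 16) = (l - 4)*(l - 3)*(l^2 - 3*l - 4) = (l - 4)*(l - 3)*(l + 1)*(l - 4)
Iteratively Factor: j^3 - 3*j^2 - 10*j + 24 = (j - 4)*(j^2 + j - 6) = (j - 4)*(j - 2)*(j + 3)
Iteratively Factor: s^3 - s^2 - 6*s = (s - 3)*(s^2 + 2*s) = (s - 3)*(s + 2)*(s)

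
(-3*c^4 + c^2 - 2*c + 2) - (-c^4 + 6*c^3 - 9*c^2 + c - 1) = -2*c^4 - 6*c^3 + 10*c^2 - 3*c + 3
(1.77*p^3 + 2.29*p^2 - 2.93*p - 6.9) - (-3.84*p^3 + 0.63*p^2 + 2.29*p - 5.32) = 5.61*p^3 + 1.66*p^2 - 5.22*p - 1.58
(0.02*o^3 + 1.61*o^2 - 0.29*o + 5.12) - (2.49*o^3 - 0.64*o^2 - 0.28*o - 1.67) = -2.47*o^3 + 2.25*o^2 - 0.00999999999999995*o + 6.79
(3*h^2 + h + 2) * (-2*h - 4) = -6*h^3 - 14*h^2 - 8*h - 8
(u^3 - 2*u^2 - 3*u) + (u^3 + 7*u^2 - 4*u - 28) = 2*u^3 + 5*u^2 - 7*u - 28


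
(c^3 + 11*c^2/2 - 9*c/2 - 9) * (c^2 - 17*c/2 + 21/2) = c^5 - 3*c^4 - 163*c^3/4 + 87*c^2 + 117*c/4 - 189/2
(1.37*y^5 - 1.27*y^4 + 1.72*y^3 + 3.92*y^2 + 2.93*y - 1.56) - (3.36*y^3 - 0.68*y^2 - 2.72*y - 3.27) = 1.37*y^5 - 1.27*y^4 - 1.64*y^3 + 4.6*y^2 + 5.65*y + 1.71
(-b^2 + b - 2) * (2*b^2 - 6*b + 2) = -2*b^4 + 8*b^3 - 12*b^2 + 14*b - 4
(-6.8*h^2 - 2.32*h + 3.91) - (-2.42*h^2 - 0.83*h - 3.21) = -4.38*h^2 - 1.49*h + 7.12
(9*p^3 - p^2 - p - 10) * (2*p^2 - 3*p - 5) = 18*p^5 - 29*p^4 - 44*p^3 - 12*p^2 + 35*p + 50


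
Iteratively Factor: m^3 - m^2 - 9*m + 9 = (m - 1)*(m^2 - 9) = (m - 1)*(m + 3)*(m - 3)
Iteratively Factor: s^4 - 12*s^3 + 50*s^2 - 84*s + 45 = (s - 1)*(s^3 - 11*s^2 + 39*s - 45) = (s - 3)*(s - 1)*(s^2 - 8*s + 15) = (s - 3)^2*(s - 1)*(s - 5)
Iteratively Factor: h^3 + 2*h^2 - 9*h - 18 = (h + 3)*(h^2 - h - 6) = (h - 3)*(h + 3)*(h + 2)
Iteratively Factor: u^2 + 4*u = (u + 4)*(u)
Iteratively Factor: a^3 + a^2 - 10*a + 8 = (a + 4)*(a^2 - 3*a + 2) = (a - 2)*(a + 4)*(a - 1)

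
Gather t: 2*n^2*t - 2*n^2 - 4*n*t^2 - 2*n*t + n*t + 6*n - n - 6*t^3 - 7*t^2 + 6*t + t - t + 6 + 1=-2*n^2 + 5*n - 6*t^3 + t^2*(-4*n - 7) + t*(2*n^2 - n + 6) + 7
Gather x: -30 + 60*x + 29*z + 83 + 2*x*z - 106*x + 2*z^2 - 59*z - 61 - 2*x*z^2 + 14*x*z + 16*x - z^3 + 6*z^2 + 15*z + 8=x*(-2*z^2 + 16*z - 30) - z^3 + 8*z^2 - 15*z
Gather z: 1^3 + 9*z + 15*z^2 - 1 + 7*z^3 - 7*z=7*z^3 + 15*z^2 + 2*z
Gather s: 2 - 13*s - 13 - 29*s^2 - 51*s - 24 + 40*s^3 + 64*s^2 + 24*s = 40*s^3 + 35*s^2 - 40*s - 35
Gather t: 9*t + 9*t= 18*t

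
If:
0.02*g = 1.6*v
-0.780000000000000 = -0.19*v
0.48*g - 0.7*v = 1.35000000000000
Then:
No Solution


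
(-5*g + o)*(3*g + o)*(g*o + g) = -15*g^3*o - 15*g^3 - 2*g^2*o^2 - 2*g^2*o + g*o^3 + g*o^2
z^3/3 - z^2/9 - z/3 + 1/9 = (z/3 + 1/3)*(z - 1)*(z - 1/3)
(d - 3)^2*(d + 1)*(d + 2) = d^4 - 3*d^3 - 7*d^2 + 15*d + 18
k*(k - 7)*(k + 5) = k^3 - 2*k^2 - 35*k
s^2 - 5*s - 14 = (s - 7)*(s + 2)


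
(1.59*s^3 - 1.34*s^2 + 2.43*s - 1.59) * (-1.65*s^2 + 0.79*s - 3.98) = -2.6235*s^5 + 3.4671*s^4 - 11.3963*s^3 + 9.8764*s^2 - 10.9275*s + 6.3282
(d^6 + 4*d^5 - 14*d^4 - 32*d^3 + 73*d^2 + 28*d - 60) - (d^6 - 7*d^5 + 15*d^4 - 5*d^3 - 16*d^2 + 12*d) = 11*d^5 - 29*d^4 - 27*d^3 + 89*d^2 + 16*d - 60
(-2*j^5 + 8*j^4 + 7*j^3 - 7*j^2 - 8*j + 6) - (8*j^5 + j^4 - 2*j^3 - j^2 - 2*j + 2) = -10*j^5 + 7*j^4 + 9*j^3 - 6*j^2 - 6*j + 4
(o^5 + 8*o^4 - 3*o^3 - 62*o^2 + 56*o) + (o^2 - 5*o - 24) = o^5 + 8*o^4 - 3*o^3 - 61*o^2 + 51*o - 24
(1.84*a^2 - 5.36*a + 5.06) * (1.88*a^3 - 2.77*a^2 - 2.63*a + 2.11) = 3.4592*a^5 - 15.1736*a^4 + 19.5208*a^3 + 3.963*a^2 - 24.6174*a + 10.6766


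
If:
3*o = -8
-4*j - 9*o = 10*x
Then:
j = 6 - 5*x/2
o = -8/3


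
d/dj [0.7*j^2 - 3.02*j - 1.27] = 1.4*j - 3.02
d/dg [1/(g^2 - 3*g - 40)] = (3 - 2*g)/(-g^2 + 3*g + 40)^2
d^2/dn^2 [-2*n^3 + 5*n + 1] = -12*n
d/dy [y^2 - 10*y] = 2*y - 10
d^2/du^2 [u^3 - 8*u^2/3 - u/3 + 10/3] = 6*u - 16/3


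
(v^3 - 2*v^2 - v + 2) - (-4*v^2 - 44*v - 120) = v^3 + 2*v^2 + 43*v + 122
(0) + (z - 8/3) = z - 8/3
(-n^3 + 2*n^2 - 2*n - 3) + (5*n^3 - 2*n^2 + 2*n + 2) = 4*n^3 - 1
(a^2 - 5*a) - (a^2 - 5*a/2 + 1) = -5*a/2 - 1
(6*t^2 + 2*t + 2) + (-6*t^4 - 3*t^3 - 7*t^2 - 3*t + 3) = -6*t^4 - 3*t^3 - t^2 - t + 5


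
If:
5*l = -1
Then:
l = -1/5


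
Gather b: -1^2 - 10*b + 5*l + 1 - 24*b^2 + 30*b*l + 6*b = -24*b^2 + b*(30*l - 4) + 5*l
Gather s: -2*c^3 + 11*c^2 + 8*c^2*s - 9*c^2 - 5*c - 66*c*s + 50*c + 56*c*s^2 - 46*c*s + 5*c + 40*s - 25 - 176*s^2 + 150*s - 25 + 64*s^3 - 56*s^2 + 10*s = -2*c^3 + 2*c^2 + 50*c + 64*s^3 + s^2*(56*c - 232) + s*(8*c^2 - 112*c + 200) - 50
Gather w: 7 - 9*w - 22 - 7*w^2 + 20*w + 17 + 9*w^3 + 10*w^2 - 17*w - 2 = 9*w^3 + 3*w^2 - 6*w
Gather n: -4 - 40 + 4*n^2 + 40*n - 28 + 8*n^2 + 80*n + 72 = 12*n^2 + 120*n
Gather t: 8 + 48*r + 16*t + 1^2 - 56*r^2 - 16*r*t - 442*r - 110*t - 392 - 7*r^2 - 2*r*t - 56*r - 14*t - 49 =-63*r^2 - 450*r + t*(-18*r - 108) - 432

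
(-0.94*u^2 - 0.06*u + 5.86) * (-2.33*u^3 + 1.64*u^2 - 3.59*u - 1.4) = 2.1902*u^5 - 1.4018*u^4 - 10.3776*u^3 + 11.1418*u^2 - 20.9534*u - 8.204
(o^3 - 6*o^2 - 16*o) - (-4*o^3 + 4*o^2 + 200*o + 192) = 5*o^3 - 10*o^2 - 216*o - 192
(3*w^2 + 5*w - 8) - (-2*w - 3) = 3*w^2 + 7*w - 5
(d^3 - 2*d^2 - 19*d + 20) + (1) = d^3 - 2*d^2 - 19*d + 21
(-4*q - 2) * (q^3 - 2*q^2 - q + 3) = -4*q^4 + 6*q^3 + 8*q^2 - 10*q - 6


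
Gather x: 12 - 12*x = 12 - 12*x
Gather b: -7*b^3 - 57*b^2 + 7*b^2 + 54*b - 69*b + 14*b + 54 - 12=-7*b^3 - 50*b^2 - b + 42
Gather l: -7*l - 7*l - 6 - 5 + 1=-14*l - 10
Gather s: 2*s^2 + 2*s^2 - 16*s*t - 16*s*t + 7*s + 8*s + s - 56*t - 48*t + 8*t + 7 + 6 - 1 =4*s^2 + s*(16 - 32*t) - 96*t + 12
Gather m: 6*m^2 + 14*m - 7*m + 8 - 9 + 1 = 6*m^2 + 7*m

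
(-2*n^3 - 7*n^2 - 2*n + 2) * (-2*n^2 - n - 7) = 4*n^5 + 16*n^4 + 25*n^3 + 47*n^2 + 12*n - 14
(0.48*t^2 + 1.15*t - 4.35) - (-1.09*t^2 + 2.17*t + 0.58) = 1.57*t^2 - 1.02*t - 4.93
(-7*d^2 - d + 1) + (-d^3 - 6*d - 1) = -d^3 - 7*d^2 - 7*d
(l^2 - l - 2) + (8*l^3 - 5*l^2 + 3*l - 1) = 8*l^3 - 4*l^2 + 2*l - 3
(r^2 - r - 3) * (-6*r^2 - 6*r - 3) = -6*r^4 + 21*r^2 + 21*r + 9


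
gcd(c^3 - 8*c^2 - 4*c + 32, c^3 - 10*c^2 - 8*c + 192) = c - 8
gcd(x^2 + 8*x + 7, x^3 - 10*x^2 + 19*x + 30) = x + 1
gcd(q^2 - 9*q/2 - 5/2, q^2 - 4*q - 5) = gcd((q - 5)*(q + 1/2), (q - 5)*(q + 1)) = q - 5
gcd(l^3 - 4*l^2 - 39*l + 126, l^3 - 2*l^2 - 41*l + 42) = l^2 - l - 42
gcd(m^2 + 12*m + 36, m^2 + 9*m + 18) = m + 6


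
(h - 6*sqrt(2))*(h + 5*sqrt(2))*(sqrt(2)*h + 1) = sqrt(2)*h^3 - h^2 - 61*sqrt(2)*h - 60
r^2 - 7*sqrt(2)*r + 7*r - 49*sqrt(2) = (r + 7)*(r - 7*sqrt(2))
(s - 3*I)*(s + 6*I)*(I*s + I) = I*s^3 - 3*s^2 + I*s^2 - 3*s + 18*I*s + 18*I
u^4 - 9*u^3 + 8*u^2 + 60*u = u*(u - 6)*(u - 5)*(u + 2)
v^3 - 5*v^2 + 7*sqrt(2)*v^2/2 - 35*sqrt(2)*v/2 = v*(v - 5)*(v + 7*sqrt(2)/2)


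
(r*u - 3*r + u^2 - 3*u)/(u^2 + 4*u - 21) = (r + u)/(u + 7)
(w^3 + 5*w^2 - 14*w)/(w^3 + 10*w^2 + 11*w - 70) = w/(w + 5)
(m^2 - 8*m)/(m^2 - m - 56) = m/(m + 7)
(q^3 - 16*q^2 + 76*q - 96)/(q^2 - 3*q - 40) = (q^2 - 8*q + 12)/(q + 5)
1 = 1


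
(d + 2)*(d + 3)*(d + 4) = d^3 + 9*d^2 + 26*d + 24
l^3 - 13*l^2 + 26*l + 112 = (l - 8)*(l - 7)*(l + 2)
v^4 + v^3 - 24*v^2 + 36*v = v*(v - 3)*(v - 2)*(v + 6)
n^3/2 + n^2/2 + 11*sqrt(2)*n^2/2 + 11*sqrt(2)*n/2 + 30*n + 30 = (n/2 + 1/2)*(n + 5*sqrt(2))*(n + 6*sqrt(2))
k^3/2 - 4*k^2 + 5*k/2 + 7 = (k/2 + 1/2)*(k - 7)*(k - 2)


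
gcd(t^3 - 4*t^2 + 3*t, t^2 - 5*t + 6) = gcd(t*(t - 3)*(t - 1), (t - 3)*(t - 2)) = t - 3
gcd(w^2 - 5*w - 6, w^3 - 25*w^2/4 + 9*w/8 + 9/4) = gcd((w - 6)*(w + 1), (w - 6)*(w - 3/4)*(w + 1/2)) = w - 6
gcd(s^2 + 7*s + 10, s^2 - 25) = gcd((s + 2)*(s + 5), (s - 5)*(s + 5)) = s + 5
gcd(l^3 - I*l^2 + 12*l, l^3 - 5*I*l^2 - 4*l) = l^2 - 4*I*l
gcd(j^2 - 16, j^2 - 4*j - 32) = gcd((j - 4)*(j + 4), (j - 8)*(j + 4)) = j + 4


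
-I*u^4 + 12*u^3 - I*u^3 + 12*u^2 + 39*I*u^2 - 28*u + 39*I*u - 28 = (u + I)*(u + 4*I)*(u + 7*I)*(-I*u - I)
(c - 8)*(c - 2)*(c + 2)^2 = c^4 - 6*c^3 - 20*c^2 + 24*c + 64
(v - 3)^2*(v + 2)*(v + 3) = v^4 - v^3 - 15*v^2 + 9*v + 54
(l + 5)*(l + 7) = l^2 + 12*l + 35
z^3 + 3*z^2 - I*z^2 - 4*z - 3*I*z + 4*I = (z - 1)*(z + 4)*(z - I)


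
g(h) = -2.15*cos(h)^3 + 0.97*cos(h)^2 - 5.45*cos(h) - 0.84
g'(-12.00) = 4.51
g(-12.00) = -6.04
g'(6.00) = -2.66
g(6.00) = -7.08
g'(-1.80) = -6.06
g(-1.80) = 0.47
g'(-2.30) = -7.16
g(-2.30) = 3.86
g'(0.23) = 2.21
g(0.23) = -7.21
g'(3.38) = -3.17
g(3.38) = 7.34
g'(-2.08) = -6.92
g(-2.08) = 2.30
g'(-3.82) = 6.82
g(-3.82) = 5.01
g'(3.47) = -4.21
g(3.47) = 7.01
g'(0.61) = 4.69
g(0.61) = -5.84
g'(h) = 6.45*sin(h)*cos(h)^2 - 1.94*sin(h)*cos(h) + 5.45*sin(h)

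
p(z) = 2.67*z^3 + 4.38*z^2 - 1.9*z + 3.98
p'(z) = 8.01*z^2 + 8.76*z - 1.9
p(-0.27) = 4.76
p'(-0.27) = -3.68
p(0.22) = 3.80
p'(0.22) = 0.41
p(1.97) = 37.65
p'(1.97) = 46.44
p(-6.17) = -444.70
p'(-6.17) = 248.98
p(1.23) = 13.24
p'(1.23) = 20.99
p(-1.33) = 7.97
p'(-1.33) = 0.62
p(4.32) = 292.77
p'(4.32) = 185.43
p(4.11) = 255.53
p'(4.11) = 169.41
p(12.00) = 5225.66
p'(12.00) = 1256.66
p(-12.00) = -3956.26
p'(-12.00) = 1046.42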